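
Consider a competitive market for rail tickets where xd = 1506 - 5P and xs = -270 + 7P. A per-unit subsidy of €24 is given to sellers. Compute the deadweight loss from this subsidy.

Deadweight loss = €840

Pre-subsidy: 1506 - 5P = -270 + 7P gives P* = 148, x* = 766.
With the subsidy, sellers receive Ps = Pb + 24 for each unit, where Pb is the price buyers pay.
Supply in terms of Pb becomes xs = -270 + 7(Pb + 24) = -102 + 7Pb. Setting this equal to demand: 1506 - 5Pb = -102 + 7Pb, so Pb = 134.
Sellers receive Ps = 134 + 24 = 158; x' = 1506 − 5·134 = 836.
The subsidy expands output by 836 − 766 = 70 past the efficient level; on those units the gap between marginal cost and willingness to pay runs from 0 up to 24.
DWL = ½ × 24 × 70 = 840.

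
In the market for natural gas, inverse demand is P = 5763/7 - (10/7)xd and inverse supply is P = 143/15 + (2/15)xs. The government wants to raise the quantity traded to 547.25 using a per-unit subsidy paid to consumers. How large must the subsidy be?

At x = 547.25, from the demand curve buyers pay Pb = 5763/7 − (10/7)·547.25 = 41.5; from the supply curve sellers need Ps = 143/15 + (2/15)·547.25 = 82.5.
The subsidy must fill the gap: s = Ps − Pb = 82.5 − 41.5 = 41.

Required subsidy s = 41 per unit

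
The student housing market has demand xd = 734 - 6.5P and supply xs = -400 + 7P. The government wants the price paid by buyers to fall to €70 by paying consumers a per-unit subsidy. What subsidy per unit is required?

At a buyer price of 70, quantity demanded is 734 − 6.5·70 = 279.
Sellers supply 279 only when they receive Ps with -400 + 7·Ps = 279, i.e. Ps = 97.
s = Ps − Pb = 97 − 70 = 27.

Required subsidy s = €27 per unit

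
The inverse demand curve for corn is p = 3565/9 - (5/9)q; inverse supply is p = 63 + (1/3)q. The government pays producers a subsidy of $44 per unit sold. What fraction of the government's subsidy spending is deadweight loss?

Pre-subsidy: 3565/9 - (5/9)q = 63 + (1/3)q gives q* = 374.75 and p* = 2255/12.
With the subsidy, sellers receive ps = pb + 44 for each unit, where pb is the price buyers pay.
On the curves, pb = 3565/9 - (5/9)q and ps = 63 + (1/3)q; the wedge ps − pb = 44 gives 63 + (1/3)q − (3565/9 - (5/9)q) = 44, so q' = 424.25.
Then pb = 3565/9 − (5/9)·424.25 = 1925/12 and ps = 63 + (1/3)·424.25 = 2453/12.
ΔCS = ½(374.75 + 424.25)(2255/12 − 1925/12) = 10986.25; ΔPS = ½(374.75 + 424.25)(2453/12 − 2255/12) = 6591.75.
Government spending = 44 × 424.25 = 18667.
DWL = ½ × 44 × (424.25 − 374.75) = 1089; fraction = 1089 / 18667 = 99/1697.

DWL / government spending = 99/1697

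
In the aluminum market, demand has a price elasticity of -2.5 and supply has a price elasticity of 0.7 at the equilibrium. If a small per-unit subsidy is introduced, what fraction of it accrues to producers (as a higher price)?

Producer share = 0.78125

For a small subsidy around the equilibrium, the benefit split depends on the relative slopes, which at a point are proportional to the elasticities.
Buyer share = εs/(εs + |εd|) = 0.7/(0.7 + 2.5) = 0.21875; seller share = |εd|/(εs + |εd|) = 0.78125.
So producers capture 0.78125 of the subsidy.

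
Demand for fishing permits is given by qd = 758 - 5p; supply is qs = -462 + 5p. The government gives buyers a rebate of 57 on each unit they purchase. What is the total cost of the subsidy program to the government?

Government cost = 16558.5

Pre-subsidy: 758 - 5p = -462 + 5p gives p* = 122, q* = 148.
With the rebate, buyers effectively pay pb = ps − 57, where ps is the price sellers receive.
Demand in terms of ps becomes qd = 758 − 5(ps − 57) = 1043 - 5ps. Setting this equal to supply: 1043 - 5ps = -462 + 5ps, so ps = 150.5.
Buyers pay pb = 150.5 − 57 = 93.5; q' = -462 + 5·150.5 = 290.5.
Government outlay = subsidy × quantity = 57 × 290.5 = 16558.5.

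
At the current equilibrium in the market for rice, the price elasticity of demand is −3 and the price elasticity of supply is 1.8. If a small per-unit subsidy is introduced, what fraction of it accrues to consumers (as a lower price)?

For a small subsidy around the equilibrium, the benefit split depends on the relative slopes, which at a point are proportional to the elasticities.
Buyer share = εs/(εs + |εd|) = 1.8/(1.8 + 3) = 0.375; seller share = |εd|/(εs + |εd|) = 0.625.

Consumer share = 0.375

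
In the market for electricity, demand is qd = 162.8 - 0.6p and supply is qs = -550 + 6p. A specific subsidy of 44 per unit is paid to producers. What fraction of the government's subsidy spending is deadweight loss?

Pre-subsidy: 162.8 - 0.6p = -550 + 6p gives p* = 108, q* = 98.
With the subsidy, sellers receive ps = pb + 44 for each unit, where pb is the price buyers pay.
Supply in terms of pb becomes qs = -550 + 6(pb + 44) = -286 + 6pb. Setting this equal to demand: 162.8 - 0.6pb = -286 + 6pb, so pb = 68.
Sellers receive ps = 68 + 44 = 112; q' = 162.8 − 0.6·68 = 122.
ΔCS = ½(98 + 122)(108 − 68) = 4400; ΔPS = ½(98 + 122)(112 − 108) = 440.
Government spending = 44 × 122 = 5368.
DWL = ½ × 44 × (122 − 98) = 528; fraction = 528 / 5368 = 6/61.

DWL / government spending = 6/61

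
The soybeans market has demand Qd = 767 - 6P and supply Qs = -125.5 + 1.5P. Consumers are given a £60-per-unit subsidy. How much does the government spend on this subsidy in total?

Pre-subsidy: 767 - 6P = -125.5 + 1.5P gives P* = 119, Q* = 53.
With the rebate, buyers effectively pay Pb = Ps − 60, where Ps is the price sellers receive.
Demand in terms of Ps becomes Qd = 767 − 6(Ps − 60) = 1127 - 6Ps. Setting this equal to supply: 1127 - 6Ps = -125.5 + 1.5Ps, so Ps = 167.
Buyers pay Pb = 167 − 60 = 107; Q' = -125.5 + 1.5·167 = 125.
Government outlay = subsidy × quantity = 60 × 125 = 7500.

Government cost = £7500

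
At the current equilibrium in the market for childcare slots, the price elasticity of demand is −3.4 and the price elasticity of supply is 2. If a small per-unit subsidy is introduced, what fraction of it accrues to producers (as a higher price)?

Producer share = 17/27

For a small subsidy around the equilibrium, the benefit split depends on the relative slopes, which at a point are proportional to the elasticities.
Buyer share = εs/(εs + |εd|) = 2/(2 + 3.4) = 10/27; seller share = |εd|/(εs + |εd|) = 17/27.
So producers capture 17/27 of the subsidy.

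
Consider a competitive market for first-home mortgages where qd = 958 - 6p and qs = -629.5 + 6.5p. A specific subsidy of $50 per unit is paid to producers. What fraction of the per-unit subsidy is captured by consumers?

Consumer share = 0.52

Pre-subsidy: 958 - 6p = -629.5 + 6.5p gives p* = 127, q* = 196.
With the subsidy, sellers receive ps = pb + 50 for each unit, where pb is the price buyers pay.
Supply in terms of pb becomes qs = -629.5 + 6.5(pb + 50) = -304.5 + 6.5pb. Setting this equal to demand: 958 - 6pb = -304.5 + 6.5pb, so pb = 101.
Sellers receive ps = 101 + 50 = 151; q' = 958 − 6·101 = 352.
Buyers' price falls by p* − pb = 127 − 101 = 26; sellers' price rises by ps − p* = 151 − 127 = 24.
So consumers capture 26/50 = 0.52 of each unit of subsidy.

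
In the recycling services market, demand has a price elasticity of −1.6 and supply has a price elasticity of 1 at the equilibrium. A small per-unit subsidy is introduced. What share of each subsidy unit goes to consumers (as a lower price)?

For a small subsidy around the equilibrium, the benefit split depends on the relative slopes, which at a point are proportional to the elasticities.
Buyer share = εs/(εs + |εd|) = 1/(1 + 1.6) = 5/13; seller share = |εd|/(εs + |εd|) = 8/13.

Consumer share = 5/13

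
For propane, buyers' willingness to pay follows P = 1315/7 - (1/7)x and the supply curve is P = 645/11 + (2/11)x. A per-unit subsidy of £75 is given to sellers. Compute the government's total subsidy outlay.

Pre-subsidy: 1315/7 - (1/7)x = 645/11 + (2/11)x gives x* = 398 and P* = 131.
With the subsidy, sellers receive Ps = Pb + 75 for each unit, where Pb is the price buyers pay.
On the curves, Pb = 1315/7 - (1/7)x and Ps = 645/11 + (2/11)x; the wedge Ps − Pb = 75 gives 645/11 + (2/11)x − (1315/7 - (1/7)x) = 75, so x' = 629.
Then Pb = 1315/7 − (1/7)·629 = 98 and Ps = 645/11 + (2/11)·629 = 173.
Government outlay = subsidy × quantity = 75 × 629 = 47175.

Government cost = £47175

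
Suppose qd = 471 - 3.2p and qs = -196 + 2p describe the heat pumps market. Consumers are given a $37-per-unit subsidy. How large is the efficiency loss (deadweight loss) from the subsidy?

Deadweight loss = 10952/13

Pre-subsidy: 471 - 3.2p = -196 + 2p gives p* = 3335/26, q* = 787/13.
With the rebate, buyers effectively pay pb = ps − 37, where ps is the price sellers receive.
Demand in terms of ps becomes qd = 471 − 3.2(ps − 37) = 589.4 - 3.2ps. Setting this equal to supply: 589.4 - 3.2ps = -196 + 2ps, so ps = 3927/26.
Buyers pay pb = 3927/26 − 37 = 2965/26; q' = -196 + 2·(3927/26) = 1379/13.
The subsidy expands output by 1379/13 − 787/13 = 592/13 past the efficient level; on those units the gap between marginal cost and willingness to pay runs from 0 up to 37.
DWL = ½ × 37 × 592/13 = 10952/13.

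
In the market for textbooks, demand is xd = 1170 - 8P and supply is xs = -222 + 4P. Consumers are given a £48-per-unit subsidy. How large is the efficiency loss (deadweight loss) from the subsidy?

Deadweight loss = £3072

Pre-subsidy: 1170 - 8P = -222 + 4P gives P* = 116, x* = 242.
With the rebate, buyers effectively pay Pb = Ps − 48, where Ps is the price sellers receive.
Demand in terms of Ps becomes xd = 1170 − 8(Ps − 48) = 1554 - 8Ps. Setting this equal to supply: 1554 - 8Ps = -222 + 4Ps, so Ps = 148.
Buyers pay Pb = 148 − 48 = 100; x' = -222 + 4·148 = 370.
The subsidy expands output by 370 − 242 = 128 past the efficient level; on those units the gap between marginal cost and willingness to pay runs from 0 up to 48.
DWL = ½ × 48 × 128 = 3072.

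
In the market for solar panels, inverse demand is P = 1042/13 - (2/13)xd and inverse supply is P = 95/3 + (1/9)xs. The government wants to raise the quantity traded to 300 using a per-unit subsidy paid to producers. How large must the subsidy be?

Required subsidy s = 31 per unit

At x = 300, from the demand curve buyers pay Pb = 1042/13 − (2/13)·300 = 34; from the supply curve sellers need Ps = 95/3 + (1/9)·300 = 65.
The subsidy must fill the gap: s = Ps − Pb = 65 − 34 = 31.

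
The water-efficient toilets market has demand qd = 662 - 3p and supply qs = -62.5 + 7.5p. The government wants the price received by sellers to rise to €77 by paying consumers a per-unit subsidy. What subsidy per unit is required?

At a seller price of 77, quantity supplied is -62.5 + 7.5·77 = 515.
Buyers absorb 515 only when they pay pb with 662 − 3·pb = 515, i.e. pb = 49.
s = ps − pb = 77 − 49 = 28.

Required subsidy s = €28 per unit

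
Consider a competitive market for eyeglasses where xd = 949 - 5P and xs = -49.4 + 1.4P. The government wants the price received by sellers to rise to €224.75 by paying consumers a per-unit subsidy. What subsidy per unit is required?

At a seller price of 224.75, quantity supplied is -49.4 + 1.4·224.75 = 265.25.
Buyers absorb 265.25 only when they pay Pb with 949 − 5·Pb = 265.25, i.e. Pb = 136.75.
s = Ps − Pb = 224.75 − 136.75 = 88.

Required subsidy s = €88 per unit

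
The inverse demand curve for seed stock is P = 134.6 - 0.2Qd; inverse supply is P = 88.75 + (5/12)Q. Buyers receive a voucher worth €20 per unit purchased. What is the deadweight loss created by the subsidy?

Deadweight loss = 12000/37

Pre-subsidy: 134.6 - 0.2Q = 88.75 + (5/12)Q gives Q* = 2751/37 and P* = 4430/37.
With the rebate, buyers effectively pay Pb = Ps − 20, where Ps is the price sellers receive.
On the curves, Pb = 134.6 - 0.2Q and Ps = 88.75 + (5/12)Q; the wedge Ps − Pb = 20 gives 88.75 + (5/12)Q − (134.6 - 0.2Q) = 20, so Q' = 3951/37.
Then Pb = 134.6 − 0.2·(3951/37) = 4190/37 and Ps = 88.75 + (5/12)·(3951/37) = 4930/37.
The subsidy expands output by 3951/37 − 2751/37 = 1200/37 past the efficient level; on those units the gap between marginal cost and willingness to pay runs from 0 up to 20.
DWL = ½ × 20 × 1200/37 = 12000/37.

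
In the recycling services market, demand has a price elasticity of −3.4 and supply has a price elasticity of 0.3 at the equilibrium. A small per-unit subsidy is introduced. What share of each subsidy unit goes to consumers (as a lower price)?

For a small subsidy around the equilibrium, the benefit split depends on the relative slopes, which at a point are proportional to the elasticities.
Buyer share = εs/(εs + |εd|) = 0.3/(0.3 + 3.4) = 3/37; seller share = |εd|/(εs + |εd|) = 34/37.

Consumer share = 3/37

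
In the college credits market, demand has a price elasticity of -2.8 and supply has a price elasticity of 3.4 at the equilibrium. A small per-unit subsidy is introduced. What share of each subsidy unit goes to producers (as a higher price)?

For a small subsidy around the equilibrium, the benefit split depends on the relative slopes, which at a point are proportional to the elasticities.
Buyer share = εs/(εs + |εd|) = 3.4/(3.4 + 2.8) = 17/31; seller share = |εd|/(εs + |εd|) = 14/31.
So producers capture 14/31 of the subsidy.

Producer share = 14/31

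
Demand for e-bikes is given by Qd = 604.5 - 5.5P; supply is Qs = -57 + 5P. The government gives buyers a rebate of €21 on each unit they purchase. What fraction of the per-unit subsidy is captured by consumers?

Consumer share = 10/21

Pre-subsidy: 604.5 - 5.5P = -57 + 5P gives P* = 63, Q* = 258.
With the rebate, buyers effectively pay Pb = Ps − 21, where Ps is the price sellers receive.
Demand in terms of Ps becomes Qd = 604.5 − 5.5(Ps − 21) = 720 - 5.5Ps. Setting this equal to supply: 720 - 5.5Ps = -57 + 5Ps, so Ps = 74.
Buyers pay Pb = 74 − 21 = 53; Q' = -57 + 5·74 = 313.
Buyers' price falls by P* − Pb = 63 − 53 = 10; sellers' price rises by Ps − P* = 74 − 63 = 11.
So consumers capture 10/21 = 10/21 of each unit of subsidy.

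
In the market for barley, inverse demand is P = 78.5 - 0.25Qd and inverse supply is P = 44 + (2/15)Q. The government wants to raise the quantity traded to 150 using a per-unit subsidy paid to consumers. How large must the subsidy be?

Required subsidy s = 23 per unit

At Q = 150, from the demand curve buyers pay Pb = 78.5 − 0.25·150 = 41; from the supply curve sellers need Ps = 44 + (2/15)·150 = 64.
The subsidy must fill the gap: s = Ps − Pb = 64 − 41 = 23.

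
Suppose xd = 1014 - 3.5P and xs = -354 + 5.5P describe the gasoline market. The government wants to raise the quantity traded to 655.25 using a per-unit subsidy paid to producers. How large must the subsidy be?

At x = 655.25, invert demand for the buyer price: Pb = (1014 − 655.25)/3.5 = 102.5; invert supply for the seller price: Ps = (655.25 − (-354))/5.5 = 183.5.
The subsidy must fill the gap: s = Ps − Pb = 183.5 − 102.5 = 81.

Required subsidy s = 81 per unit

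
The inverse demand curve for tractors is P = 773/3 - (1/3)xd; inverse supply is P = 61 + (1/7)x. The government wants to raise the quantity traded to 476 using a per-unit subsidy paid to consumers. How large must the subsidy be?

At x = 476, from the demand curve buyers pay Pb = 773/3 − (1/3)·476 = 99; from the supply curve sellers need Ps = 61 + (1/7)·476 = 129.
The subsidy must fill the gap: s = Ps − Pb = 129 − 99 = 30.

Required subsidy s = 30 per unit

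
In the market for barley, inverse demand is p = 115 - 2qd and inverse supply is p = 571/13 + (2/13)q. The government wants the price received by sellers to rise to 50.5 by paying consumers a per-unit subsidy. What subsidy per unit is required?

At a seller price of 50.5, quantity supplied is -285.5 + 6.5·50.5 = 42.75.
Buyers absorb 42.75 only when they pay pb = 115 − 2·42.75 = 29.5.
s = ps − pb = 50.5 − 29.5 = 21.

Required subsidy s = 21 per unit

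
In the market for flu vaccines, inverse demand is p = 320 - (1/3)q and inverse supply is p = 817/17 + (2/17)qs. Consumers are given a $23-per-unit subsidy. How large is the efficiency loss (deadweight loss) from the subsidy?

Deadweight loss = $586.5

Pre-subsidy: 320 - (1/3)q = 817/17 + (2/17)q gives q* = 603 and p* = 119.
With the rebate, buyers effectively pay pb = ps − 23, where ps is the price sellers receive.
On the curves, pb = 320 - (1/3)q and ps = 817/17 + (2/17)q; the wedge ps − pb = 23 gives 817/17 + (2/17)q − (320 - (1/3)q) = 23, so q' = 654.
Then pb = 320 − (1/3)·654 = 102 and ps = 817/17 + (2/17)·654 = 125.
The subsidy expands output by 654 − 603 = 51 past the efficient level; on those units the gap between marginal cost and willingness to pay runs from 0 up to 23.
DWL = ½ × 23 × 51 = 586.5.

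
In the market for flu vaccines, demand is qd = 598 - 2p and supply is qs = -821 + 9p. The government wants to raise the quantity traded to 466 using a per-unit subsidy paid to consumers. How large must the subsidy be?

At q = 466, invert demand for the buyer price: pb = (598 − 466)/2 = 66; invert supply for the seller price: ps = (466 − (-821))/9 = 143.
The subsidy must fill the gap: s = ps − pb = 143 − 66 = 77.

Required subsidy s = 77 per unit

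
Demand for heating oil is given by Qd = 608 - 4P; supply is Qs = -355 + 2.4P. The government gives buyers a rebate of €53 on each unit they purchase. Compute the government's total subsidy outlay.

Pre-subsidy: 608 - 4P = -355 + 2.4P gives P* = 150.46875, Q* = 6.125.
With the rebate, buyers effectively pay Pb = Ps − 53, where Ps is the price sellers receive.
Demand in terms of Ps becomes Qd = 608 − 4(Ps − 53) = 820 - 4Ps. Setting this equal to supply: 820 - 4Ps = -355 + 2.4Ps, so Ps = 183.59375.
Buyers pay Pb = 183.59375 − 53 = 130.59375; Q' = -355 + 2.4·183.59375 = 85.625.
Government outlay = subsidy × quantity = 53 × 85.625 = 4538.125.

Government cost = €4538.125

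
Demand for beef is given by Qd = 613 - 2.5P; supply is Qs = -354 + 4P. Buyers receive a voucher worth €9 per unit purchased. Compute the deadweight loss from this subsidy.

Deadweight loss = 810/13

Pre-subsidy: 613 - 2.5P = -354 + 4P gives P* = 1934/13, Q* = 3134/13.
With the rebate, buyers effectively pay Pb = Ps − 9, where Ps is the price sellers receive.
Demand in terms of Ps becomes Qd = 613 − 2.5(Ps − 9) = 635.5 - 2.5Ps. Setting this equal to supply: 635.5 - 2.5Ps = -354 + 4Ps, so Ps = 1979/13.
Buyers pay Pb = 1979/13 − 9 = 1862/13; Q' = -354 + 4·(1979/13) = 3314/13.
The subsidy expands output by 3314/13 − 3134/13 = 180/13 past the efficient level; on those units the gap between marginal cost and willingness to pay runs from 0 up to 9.
DWL = ½ × 9 × 180/13 = 810/13.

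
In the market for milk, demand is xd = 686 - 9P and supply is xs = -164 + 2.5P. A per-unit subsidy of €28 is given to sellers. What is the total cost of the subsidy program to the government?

Government cost = 48664/23

Pre-subsidy: 686 - 9P = -164 + 2.5P gives P* = 1700/23, x* = 478/23.
With the subsidy, sellers receive Ps = Pb + 28 for each unit, where Pb is the price buyers pay.
Supply in terms of Pb becomes xs = -164 + 2.5(Pb + 28) = -94 + 2.5Pb. Setting this equal to demand: 686 - 9Pb = -94 + 2.5Pb, so Pb = 1560/23.
Sellers receive Ps = 1560/23 + 28 = 2204/23; x' = 686 − 9·(1560/23) = 1738/23.
Government outlay = subsidy × quantity = 28 × 1738/23 = 48664/23.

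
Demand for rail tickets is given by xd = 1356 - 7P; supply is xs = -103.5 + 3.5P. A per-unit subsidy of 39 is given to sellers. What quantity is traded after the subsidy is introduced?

Pre-subsidy: 1356 - 7P = -103.5 + 3.5P gives P* = 139, x* = 383.
With the subsidy, sellers receive Ps = Pb + 39 for each unit, where Pb is the price buyers pay.
Supply in terms of Pb becomes xs = -103.5 + 3.5(Pb + 39) = 33 + 3.5Pb. Setting this equal to demand: 1356 - 7Pb = 33 + 3.5Pb, so Pb = 126.
Sellers receive Ps = 126 + 39 = 165; x' = 1356 − 7·126 = 474.

x' = 474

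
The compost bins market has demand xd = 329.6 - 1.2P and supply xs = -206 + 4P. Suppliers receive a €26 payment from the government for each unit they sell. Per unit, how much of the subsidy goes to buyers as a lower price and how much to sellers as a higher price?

Buyers gain €20 per unit; sellers gain €6 per unit

Pre-subsidy: 329.6 - 1.2P = -206 + 4P gives P* = 103, x* = 206.
With the subsidy, sellers receive Ps = Pb + 26 for each unit, where Pb is the price buyers pay.
Supply in terms of Pb becomes xs = -206 + 4(Pb + 26) = -102 + 4Pb. Setting this equal to demand: 329.6 - 1.2Pb = -102 + 4Pb, so Pb = 83.
Sellers receive Ps = 83 + 26 = 109; x' = 329.6 − 1.2·83 = 230.
Buyers' price falls by P* − Pb = 103 − 83 = 20; sellers' price rises by Ps − P* = 109 − 103 = 6.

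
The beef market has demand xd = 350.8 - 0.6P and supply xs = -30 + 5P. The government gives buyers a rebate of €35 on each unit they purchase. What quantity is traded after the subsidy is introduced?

x' = 328.75

Pre-subsidy: 350.8 - 0.6P = -30 + 5P gives P* = 68, x* = 310.
With the rebate, buyers effectively pay Pb = Ps − 35, where Ps is the price sellers receive.
Demand in terms of Ps becomes xd = 350.8 − 0.6(Ps − 35) = 371.8 - 0.6Ps. Setting this equal to supply: 371.8 - 0.6Ps = -30 + 5Ps, so Ps = 71.75.
Buyers pay Pb = 71.75 − 35 = 36.75; x' = -30 + 5·71.75 = 328.75.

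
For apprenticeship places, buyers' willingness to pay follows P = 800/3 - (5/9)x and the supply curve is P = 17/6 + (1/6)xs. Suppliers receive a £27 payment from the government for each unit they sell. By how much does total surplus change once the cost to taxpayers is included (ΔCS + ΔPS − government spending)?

Net change in total surplus = -6561/13

Pre-subsidy: 800/3 - (5/9)x = 17/6 + (1/6)x gives x* = 4749/13 and P* = 2485/39.
With the subsidy, sellers receive Ps = Pb + 27 for each unit, where Pb is the price buyers pay.
On the curves, Pb = 800/3 - (5/9)x and Ps = 17/6 + (1/6)x; the wedge Ps − Pb = 27 gives 17/6 + (1/6)x − (800/3 - (5/9)x) = 27, so x' = 5235/13.
Then Pb = 800/3 − (5/9)·(5235/13) = 1675/39 and Ps = 17/6 + (1/6)·(5235/13) = 2728/39.
ΔCS = ½(4749/13 + 5235/13)(2485/39 − 1675/39) = 103680/13; ΔPS = ½(4749/13 + 5235/13)(2728/39 − 2485/39) = 31104/13.
Government spending = 27 × 5235/13 = 141345/13.
Net change = 103680/13 + 31104/13 − 141345/13 = -6561/13. The loss equals the DWL triangle ½·27·486/13.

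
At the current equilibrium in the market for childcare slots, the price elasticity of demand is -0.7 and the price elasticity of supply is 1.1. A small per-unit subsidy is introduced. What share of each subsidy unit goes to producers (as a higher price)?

For a small subsidy around the equilibrium, the benefit split depends on the relative slopes, which at a point are proportional to the elasticities.
Buyer share = εs/(εs + |εd|) = 1.1/(1.1 + 0.7) = 11/18; seller share = |εd|/(εs + |εd|) = 7/18.
So producers capture 7/18 of the subsidy.

Producer share = 7/18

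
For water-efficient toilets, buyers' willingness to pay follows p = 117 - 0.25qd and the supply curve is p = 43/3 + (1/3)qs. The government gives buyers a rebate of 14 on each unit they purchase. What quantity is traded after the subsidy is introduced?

Pre-subsidy: 117 - 0.25q = 43/3 + (1/3)q gives q* = 176 and p* = 73.
With the rebate, buyers effectively pay pb = ps − 14, where ps is the price sellers receive.
On the curves, pb = 117 - 0.25q and ps = 43/3 + (1/3)q; the wedge ps − pb = 14 gives 43/3 + (1/3)q − (117 - 0.25q) = 14, so q' = 200.
Then pb = 117 − 0.25·200 = 67 and ps = 43/3 + (1/3)·200 = 81.

q' = 200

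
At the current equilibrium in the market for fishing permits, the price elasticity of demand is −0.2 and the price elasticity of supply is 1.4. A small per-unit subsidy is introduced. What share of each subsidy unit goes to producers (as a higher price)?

For a small subsidy around the equilibrium, the benefit split depends on the relative slopes, which at a point are proportional to the elasticities.
Buyer share = εs/(εs + |εd|) = 1.4/(1.4 + 0.2) = 0.875; seller share = |εd|/(εs + |εd|) = 0.125.
So producers capture 0.125 of the subsidy.

Producer share = 0.125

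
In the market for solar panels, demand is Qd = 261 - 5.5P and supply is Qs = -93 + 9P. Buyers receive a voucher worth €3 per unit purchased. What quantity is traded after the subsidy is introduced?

Q' = 3972/29

Pre-subsidy: 261 - 5.5P = -93 + 9P gives P* = 708/29, Q* = 3675/29.
With the rebate, buyers effectively pay Pb = Ps − 3, where Ps is the price sellers receive.
Demand in terms of Ps becomes Qd = 261 − 5.5(Ps − 3) = 277.5 - 5.5Ps. Setting this equal to supply: 277.5 - 5.5Ps = -93 + 9Ps, so Ps = 741/29.
Buyers pay Pb = 741/29 − 3 = 654/29; Q' = -93 + 9·(741/29) = 3972/29.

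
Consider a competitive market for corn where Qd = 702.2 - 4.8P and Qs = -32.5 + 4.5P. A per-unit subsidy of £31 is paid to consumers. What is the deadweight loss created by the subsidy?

Deadweight loss = £1116

Pre-subsidy: 702.2 - 4.8P = -32.5 + 4.5P gives P* = 79, Q* = 323.
With the rebate, buyers effectively pay Pb = Ps − 31, where Ps is the price sellers receive.
Demand in terms of Ps becomes Qd = 702.2 − 4.8(Ps − 31) = 851 - 4.8Ps. Setting this equal to supply: 851 - 4.8Ps = -32.5 + 4.5Ps, so Ps = 95.
Buyers pay Pb = 95 − 31 = 64; Q' = -32.5 + 4.5·95 = 395.
The subsidy expands output by 395 − 323 = 72 past the efficient level; on those units the gap between marginal cost and willingness to pay runs from 0 up to 31.
DWL = ½ × 31 × 72 = 1116.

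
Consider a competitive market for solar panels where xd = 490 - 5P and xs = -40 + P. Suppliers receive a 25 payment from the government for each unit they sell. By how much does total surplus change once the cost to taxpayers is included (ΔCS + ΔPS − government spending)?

Net change in total surplus = -3125/12

Pre-subsidy: 490 - 5P = -40 + P gives P* = 265/3, x* = 145/3.
With the subsidy, sellers receive Ps = Pb + 25 for each unit, where Pb is the price buyers pay.
Supply in terms of Pb becomes xs = -40 + 1(Pb + 25) = -15 + Pb. Setting this equal to demand: 490 - 5Pb = -15 + Pb, so Pb = 505/6.
Sellers receive Ps = 505/6 + 25 = 655/6; x' = 490 − 5·(505/6) = 415/6.
ΔCS = ½(145/3 + 415/6)(265/3 − 505/6) = 5875/24; ΔPS = ½(145/3 + 415/6)(655/6 − 265/3) = 29375/24.
Government spending = 25 × 415/6 = 10375/6.
Net change = 5875/24 + 29375/24 − 10375/6 = -3125/12. The loss equals the DWL triangle ½·25·125/6.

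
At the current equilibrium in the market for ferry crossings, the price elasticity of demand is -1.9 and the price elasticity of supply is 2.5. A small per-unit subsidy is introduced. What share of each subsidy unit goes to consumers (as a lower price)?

Consumer share = 25/44

For a small subsidy around the equilibrium, the benefit split depends on the relative slopes, which at a point are proportional to the elasticities.
Buyer share = εs/(εs + |εd|) = 2.5/(2.5 + 1.9) = 25/44; seller share = |εd|/(εs + |εd|) = 19/44.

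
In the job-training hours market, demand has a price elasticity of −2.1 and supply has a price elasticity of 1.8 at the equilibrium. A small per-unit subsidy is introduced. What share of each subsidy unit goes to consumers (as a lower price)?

For a small subsidy around the equilibrium, the benefit split depends on the relative slopes, which at a point are proportional to the elasticities.
Buyer share = εs/(εs + |εd|) = 1.8/(1.8 + 2.1) = 6/13; seller share = |εd|/(εs + |εd|) = 7/13.

Consumer share = 6/13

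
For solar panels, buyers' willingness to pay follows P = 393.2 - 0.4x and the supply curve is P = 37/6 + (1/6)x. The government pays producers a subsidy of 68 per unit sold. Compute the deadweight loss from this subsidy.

Pre-subsidy: 393.2 - 0.4x = 37/6 + (1/6)x gives x* = 683 and P* = 120.
With the subsidy, sellers receive Ps = Pb + 68 for each unit, where Pb is the price buyers pay.
On the curves, Pb = 393.2 - 0.4x and Ps = 37/6 + (1/6)x; the wedge Ps − Pb = 68 gives 37/6 + (1/6)x − (393.2 - 0.4x) = 68, so x' = 803.
Then Pb = 393.2 − 0.4·803 = 72 and Ps = 37/6 + (1/6)·803 = 140.
The subsidy expands output by 803 − 683 = 120 past the efficient level; on those units the gap between marginal cost and willingness to pay runs from 0 up to 68.
DWL = ½ × 68 × 120 = 4080.

Deadweight loss = 4080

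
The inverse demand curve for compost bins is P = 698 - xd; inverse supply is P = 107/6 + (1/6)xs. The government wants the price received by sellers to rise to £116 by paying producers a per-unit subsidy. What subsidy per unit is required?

Required subsidy s = £7 per unit

At a seller price of 116, quantity supplied is -107 + 6·116 = 589.
Buyers absorb 589 only when they pay Pb = 698 − 1·589 = 109.
s = Ps − Pb = 116 − 109 = 7.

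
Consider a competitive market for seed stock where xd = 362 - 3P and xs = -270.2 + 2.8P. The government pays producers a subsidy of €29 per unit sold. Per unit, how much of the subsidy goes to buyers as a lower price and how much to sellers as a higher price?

Buyers gain €14 per unit; sellers gain €15 per unit

Pre-subsidy: 362 - 3P = -270.2 + 2.8P gives P* = 109, x* = 35.
With the subsidy, sellers receive Ps = Pb + 29 for each unit, where Pb is the price buyers pay.
Supply in terms of Pb becomes xs = -270.2 + 2.8(Pb + 29) = -189 + 2.8Pb. Setting this equal to demand: 362 - 3Pb = -189 + 2.8Pb, so Pb = 95.
Sellers receive Ps = 95 + 29 = 124; x' = 362 − 3·95 = 77.
Buyers' price falls by P* − Pb = 109 − 95 = 14; sellers' price rises by Ps − P* = 124 − 109 = 15.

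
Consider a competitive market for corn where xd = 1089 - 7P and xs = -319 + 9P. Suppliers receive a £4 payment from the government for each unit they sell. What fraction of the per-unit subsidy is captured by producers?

Producer share = 0.4375

Pre-subsidy: 1089 - 7P = -319 + 9P gives P* = 88, x* = 473.
With the subsidy, sellers receive Ps = Pb + 4 for each unit, where Pb is the price buyers pay.
Supply in terms of Pb becomes xs = -319 + 9(Pb + 4) = -283 + 9Pb. Setting this equal to demand: 1089 - 7Pb = -283 + 9Pb, so Pb = 85.75.
Sellers receive Ps = 85.75 + 4 = 89.75; x' = 1089 − 7·85.75 = 488.75.
Buyers' price falls by P* − Pb = 88 − 85.75 = 2.25; sellers' price rises by Ps − P* = 89.75 − 88 = 1.75.
So producers capture 1.75/4 = 0.4375 of each unit of subsidy.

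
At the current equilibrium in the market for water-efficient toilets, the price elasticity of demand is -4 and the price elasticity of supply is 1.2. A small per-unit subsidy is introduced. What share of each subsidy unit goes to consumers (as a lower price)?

For a small subsidy around the equilibrium, the benefit split depends on the relative slopes, which at a point are proportional to the elasticities.
Buyer share = εs/(εs + |εd|) = 1.2/(1.2 + 4) = 3/13; seller share = |εd|/(εs + |εd|) = 10/13.

Consumer share = 3/13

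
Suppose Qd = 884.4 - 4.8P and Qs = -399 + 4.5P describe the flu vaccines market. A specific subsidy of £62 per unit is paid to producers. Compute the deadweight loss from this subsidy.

Pre-subsidy: 884.4 - 4.8P = -399 + 4.5P gives P* = 138, Q* = 222.
With the subsidy, sellers receive Ps = Pb + 62 for each unit, where Pb is the price buyers pay.
Supply in terms of Pb becomes Qs = -399 + 4.5(Pb + 62) = -120 + 4.5Pb. Setting this equal to demand: 884.4 - 4.8Pb = -120 + 4.5Pb, so Pb = 108.
Sellers receive Ps = 108 + 62 = 170; Q' = 884.4 − 4.8·108 = 366.
The subsidy expands output by 366 − 222 = 144 past the efficient level; on those units the gap between marginal cost and willingness to pay runs from 0 up to 62.
DWL = ½ × 62 × 144 = 4464.

Deadweight loss = £4464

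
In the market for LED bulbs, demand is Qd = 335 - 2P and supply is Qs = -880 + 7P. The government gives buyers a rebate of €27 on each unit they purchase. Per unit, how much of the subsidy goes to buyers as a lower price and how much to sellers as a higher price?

Pre-subsidy: 335 - 2P = -880 + 7P gives P* = 135, Q* = 65.
With the rebate, buyers effectively pay Pb = Ps − 27, where Ps is the price sellers receive.
Demand in terms of Ps becomes Qd = 335 − 2(Ps − 27) = 389 - 2Ps. Setting this equal to supply: 389 - 2Ps = -880 + 7Ps, so Ps = 141.
Buyers pay Pb = 141 − 27 = 114; Q' = -880 + 7·141 = 107.
Buyers' price falls by P* − Pb = 135 − 114 = 21; sellers' price rises by Ps − P* = 141 − 135 = 6.

Buyers gain €21 per unit; sellers gain €6 per unit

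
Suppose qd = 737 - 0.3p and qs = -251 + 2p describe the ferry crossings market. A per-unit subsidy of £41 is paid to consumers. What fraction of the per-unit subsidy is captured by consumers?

Pre-subsidy: 737 - 0.3p = -251 + 2p gives p* = 9880/23, q* = 13987/23.
With the rebate, buyers effectively pay pb = ps − 41, where ps is the price sellers receive.
Demand in terms of ps becomes qd = 737 − 0.3(ps − 41) = 749.3 - 0.3ps. Setting this equal to supply: 749.3 - 0.3ps = -251 + 2ps, so ps = 10003/23.
Buyers pay pb = 10003/23 − 41 = 9060/23; q' = -251 + 2·(10003/23) = 14233/23.
Buyers' price falls by p* − pb = 9880/23 − 9060/23 = 820/23; sellers' price rises by ps − p* = 10003/23 − 9880/23 = 123/23.
So consumers capture (820/23)/41 = 20/23 of each unit of subsidy.

Consumer share = 20/23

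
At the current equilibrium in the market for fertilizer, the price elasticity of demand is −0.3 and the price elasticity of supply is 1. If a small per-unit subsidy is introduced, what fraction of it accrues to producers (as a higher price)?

For a small subsidy around the equilibrium, the benefit split depends on the relative slopes, which at a point are proportional to the elasticities.
Buyer share = εs/(εs + |εd|) = 1/(1 + 0.3) = 10/13; seller share = |εd|/(εs + |εd|) = 3/13.
So producers capture 3/13 of the subsidy.

Producer share = 3/13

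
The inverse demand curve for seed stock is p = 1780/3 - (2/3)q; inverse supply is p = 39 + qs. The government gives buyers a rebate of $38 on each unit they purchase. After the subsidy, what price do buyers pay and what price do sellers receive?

Buyers pay $356.4; sellers receive $394.4

Pre-subsidy: 1780/3 - (2/3)q = 39 + q gives q* = 332.6 and p* = 371.6.
With the rebate, buyers effectively pay pb = ps − 38, where ps is the price sellers receive.
On the curves, pb = 1780/3 - (2/3)q and ps = 39 + q; the wedge ps − pb = 38 gives 39 + q − (1780/3 - (2/3)q) = 38, so q' = 355.4.
Then pb = 1780/3 − (2/3)·355.4 = 356.4 and ps = 39 + 1·355.4 = 394.4.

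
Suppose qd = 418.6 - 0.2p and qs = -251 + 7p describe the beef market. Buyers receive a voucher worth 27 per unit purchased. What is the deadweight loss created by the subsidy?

Pre-subsidy: 418.6 - 0.2p = -251 + 7p gives p* = 93, q* = 400.
With the rebate, buyers effectively pay pb = ps − 27, where ps is the price sellers receive.
Demand in terms of ps becomes qd = 418.6 − 0.2(ps − 27) = 424 - 0.2ps. Setting this equal to supply: 424 - 0.2ps = -251 + 7ps, so ps = 93.75.
Buyers pay pb = 93.75 − 27 = 66.75; q' = -251 + 7·93.75 = 405.25.
The subsidy expands output by 405.25 − 400 = 5.25 past the efficient level; on those units the gap between marginal cost and willingness to pay runs from 0 up to 27.
DWL = ½ × 27 × 5.25 = 70.875.

Deadweight loss = 70.875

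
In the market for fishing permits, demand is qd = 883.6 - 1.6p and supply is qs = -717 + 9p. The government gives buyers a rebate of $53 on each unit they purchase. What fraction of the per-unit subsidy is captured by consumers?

Pre-subsidy: 883.6 - 1.6p = -717 + 9p gives p* = 151, q* = 642.
With the rebate, buyers effectively pay pb = ps − 53, where ps is the price sellers receive.
Demand in terms of ps becomes qd = 883.6 − 1.6(ps − 53) = 968.4 - 1.6ps. Setting this equal to supply: 968.4 - 1.6ps = -717 + 9ps, so ps = 159.
Buyers pay pb = 159 − 53 = 106; q' = -717 + 9·159 = 714.
Buyers' price falls by p* − pb = 151 − 106 = 45; sellers' price rises by ps − p* = 159 − 151 = 8.
So consumers capture 45/53 = 45/53 of each unit of subsidy.

Consumer share = 45/53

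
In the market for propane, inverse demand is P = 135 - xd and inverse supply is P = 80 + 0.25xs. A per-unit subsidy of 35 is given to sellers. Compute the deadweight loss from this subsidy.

Deadweight loss = 490

Pre-subsidy: 135 - x = 80 + 0.25x gives x* = 44 and P* = 91.
With the subsidy, sellers receive Ps = Pb + 35 for each unit, where Pb is the price buyers pay.
On the curves, Pb = 135 - x and Ps = 80 + 0.25x; the wedge Ps − Pb = 35 gives 80 + 0.25x − (135 - x) = 35, so x' = 72.
Then Pb = 135 − 1·72 = 63 and Ps = 80 + 0.25·72 = 98.
The subsidy expands output by 72 − 44 = 28 past the efficient level; on those units the gap between marginal cost and willingness to pay runs from 0 up to 35.
DWL = ½ × 35 × 28 = 490.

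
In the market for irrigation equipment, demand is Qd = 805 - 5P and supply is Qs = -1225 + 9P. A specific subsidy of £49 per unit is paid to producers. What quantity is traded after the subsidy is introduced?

Pre-subsidy: 805 - 5P = -1225 + 9P gives P* = 145, Q* = 80.
With the subsidy, sellers receive Ps = Pb + 49 for each unit, where Pb is the price buyers pay.
Supply in terms of Pb becomes Qs = -1225 + 9(Pb + 49) = -784 + 9Pb. Setting this equal to demand: 805 - 5Pb = -784 + 9Pb, so Pb = 113.5.
Sellers receive Ps = 113.5 + 49 = 162.5; Q' = 805 − 5·113.5 = 237.5.

Q' = 237.5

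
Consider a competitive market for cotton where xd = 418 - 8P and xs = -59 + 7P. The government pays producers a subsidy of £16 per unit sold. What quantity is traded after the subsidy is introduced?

Pre-subsidy: 418 - 8P = -59 + 7P gives P* = 31.8, x* = 163.6.
With the subsidy, sellers receive Ps = Pb + 16 for each unit, where Pb is the price buyers pay.
Supply in terms of Pb becomes xs = -59 + 7(Pb + 16) = 53 + 7Pb. Setting this equal to demand: 418 - 8Pb = 53 + 7Pb, so Pb = 73/3.
Sellers receive Ps = 73/3 + 16 = 121/3; x' = 418 − 8·(73/3) = 670/3.

x' = 670/3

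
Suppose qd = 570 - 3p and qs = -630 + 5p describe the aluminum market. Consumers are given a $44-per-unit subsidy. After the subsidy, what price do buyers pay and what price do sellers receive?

Buyers pay $122.5; sellers receive $166.5

Pre-subsidy: 570 - 3p = -630 + 5p gives p* = 150, q* = 120.
With the rebate, buyers effectively pay pb = ps − 44, where ps is the price sellers receive.
Demand in terms of ps becomes qd = 570 − 3(ps − 44) = 702 - 3ps. Setting this equal to supply: 702 - 3ps = -630 + 5ps, so ps = 166.5.
Buyers pay pb = 166.5 − 44 = 122.5; q' = -630 + 5·166.5 = 202.5.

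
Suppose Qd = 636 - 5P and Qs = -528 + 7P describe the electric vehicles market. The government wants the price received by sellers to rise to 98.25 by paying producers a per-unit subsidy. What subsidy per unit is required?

At a seller price of 98.25, quantity supplied is -528 + 7·98.25 = 159.75.
Buyers absorb 159.75 only when they pay Pb with 636 − 5·Pb = 159.75, i.e. Pb = 95.25.
s = Ps − Pb = 98.25 − 95.25 = 3.

Required subsidy s = 3 per unit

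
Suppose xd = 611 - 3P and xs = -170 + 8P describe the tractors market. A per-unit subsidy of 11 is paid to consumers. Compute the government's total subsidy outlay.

Pre-subsidy: 611 - 3P = -170 + 8P gives P* = 71, x* = 398.
With the rebate, buyers effectively pay Pb = Ps − 11, where Ps is the price sellers receive.
Demand in terms of Ps becomes xd = 611 − 3(Ps − 11) = 644 - 3Ps. Setting this equal to supply: 644 - 3Ps = -170 + 8Ps, so Ps = 74.
Buyers pay Pb = 74 − 11 = 63; x' = -170 + 8·74 = 422.
Government outlay = subsidy × quantity = 11 × 422 = 4642.

Government cost = 4642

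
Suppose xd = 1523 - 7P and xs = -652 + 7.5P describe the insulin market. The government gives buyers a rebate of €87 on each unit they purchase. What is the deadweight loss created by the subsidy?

Deadweight loss = €13702.5

Pre-subsidy: 1523 - 7P = -652 + 7.5P gives P* = 150, x* = 473.
With the rebate, buyers effectively pay Pb = Ps − 87, where Ps is the price sellers receive.
Demand in terms of Ps becomes xd = 1523 − 7(Ps − 87) = 2132 - 7Ps. Setting this equal to supply: 2132 - 7Ps = -652 + 7.5Ps, so Ps = 192.
Buyers pay Pb = 192 − 87 = 105; x' = -652 + 7.5·192 = 788.
The subsidy expands output by 788 − 473 = 315 past the efficient level; on those units the gap between marginal cost and willingness to pay runs from 0 up to 87.
DWL = ½ × 87 × 315 = 13702.5.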